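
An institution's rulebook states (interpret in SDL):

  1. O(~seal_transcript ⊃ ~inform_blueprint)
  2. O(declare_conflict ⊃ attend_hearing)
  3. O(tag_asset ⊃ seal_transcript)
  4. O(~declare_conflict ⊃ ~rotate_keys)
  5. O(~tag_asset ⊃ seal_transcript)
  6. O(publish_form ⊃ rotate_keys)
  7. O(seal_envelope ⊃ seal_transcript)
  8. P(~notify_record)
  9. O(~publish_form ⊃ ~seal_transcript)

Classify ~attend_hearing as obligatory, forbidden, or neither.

Forbidden

Premises 3 and 5 are O(tag_asset ⊃ seal_transcript) and O(~tag_asset ⊃ seal_transcript); every ideal world satisfies tag_asset or ~tag_asset, so in either case seal_transcript holds — hence O(seal_transcript).
Premise 9, O(~publish_form ⊃ ~seal_transcript), contraposes to O(seal_transcript ⊃ publish_form); with O(seal_transcript) we get O(publish_form).
From O(publish_form) and premise 6, O(publish_form ⊃ rotate_keys), we obtain O(rotate_keys).
The contrapositive of premise 4 (O(~declare_conflict ⊃ ~rotate_keys)) is O(rotate_keys ⊃ declare_conflict), and O(rotate_keys) is already established, so O(declare_conflict).
Premise 2 is O(declare_conflict ⊃ attend_hearing); since O(declare_conflict), deontic closure gives O(attend_hearing).
Premises 1, 7, 8 do not contribute to this derivation.
Thus O(attend_hearing), which is F(~attend_hearing): ~attend_hearing is forbidden.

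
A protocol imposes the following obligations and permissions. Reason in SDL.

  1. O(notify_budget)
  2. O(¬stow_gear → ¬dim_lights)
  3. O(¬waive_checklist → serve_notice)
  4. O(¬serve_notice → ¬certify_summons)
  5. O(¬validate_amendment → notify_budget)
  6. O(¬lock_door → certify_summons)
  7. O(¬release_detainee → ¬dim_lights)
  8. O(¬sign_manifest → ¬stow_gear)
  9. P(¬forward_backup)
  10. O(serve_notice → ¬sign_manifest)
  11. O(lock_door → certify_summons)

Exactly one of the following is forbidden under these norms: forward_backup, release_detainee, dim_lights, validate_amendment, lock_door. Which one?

dim_lights

By case analysis on lock_door: premise 11 gives O(lock_door → certify_summons) and premise 6 gives O(¬lock_door → certify_summons), so O(certify_summons) either way.
Premise 4, O(¬serve_notice → ¬certify_summons), contraposes to O(certify_summons → serve_notice); with O(certify_summons) we get O(serve_notice).
From O(serve_notice) and premise 10, O(serve_notice → ¬sign_manifest), we obtain O(¬sign_manifest).
Applying K to premise 8 (O(¬sign_manifest → ¬stow_gear)) and O(¬sign_manifest) yields O(¬stow_gear).
Applying K to premise 2 (O(¬stow_gear → ¬dim_lights)) and O(¬stow_gear) yields O(¬dim_lights).
So O(¬dim_lights) holds, i.e. dim_lights is forbidden. None of the other listed options is forbidden under the premises.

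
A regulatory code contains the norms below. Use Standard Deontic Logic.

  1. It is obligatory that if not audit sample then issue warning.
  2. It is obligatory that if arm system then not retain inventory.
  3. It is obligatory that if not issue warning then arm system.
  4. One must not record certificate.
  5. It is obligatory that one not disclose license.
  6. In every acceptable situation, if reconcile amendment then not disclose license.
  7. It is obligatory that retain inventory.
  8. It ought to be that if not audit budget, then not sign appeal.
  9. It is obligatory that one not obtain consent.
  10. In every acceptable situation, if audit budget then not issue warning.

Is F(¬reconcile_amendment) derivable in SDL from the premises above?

Premise 6 is O(reconcile_amendment → ¬disclose_license); even if O(¬disclose_license) held, inferring O(reconcile_amendment) would be affirming the consequent — invalid.
No other premise forces O(reconcile_amendment). An ideal world satisfying every premise can still have ¬reconcile_amendment true, so F(¬reconcile_amendment) is not derivable.

No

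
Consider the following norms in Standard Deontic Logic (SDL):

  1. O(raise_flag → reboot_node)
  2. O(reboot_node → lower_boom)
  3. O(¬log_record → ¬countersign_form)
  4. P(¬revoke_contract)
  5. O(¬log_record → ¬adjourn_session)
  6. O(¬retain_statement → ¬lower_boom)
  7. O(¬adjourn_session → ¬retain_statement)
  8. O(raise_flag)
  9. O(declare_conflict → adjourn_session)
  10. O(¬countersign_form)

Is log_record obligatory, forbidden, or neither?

From premise 8 we have O(raise_flag).
Premise 1 is O(raise_flag → reboot_node); since O(raise_flag), deontic closure gives O(reboot_node).
Applying K to premise 2 (O(reboot_node → lower_boom)) and O(reboot_node) yields O(lower_boom).
Premise 6, O(¬retain_statement → ¬lower_boom), contraposes to O(lower_boom → retain_statement); with O(lower_boom) we get O(retain_statement).
Premise 7 is O(¬adjourn_session → ¬retain_statement); contrapositively O(retain_statement → adjourn_session). Since O(retain_statement) holds, K gives O(adjourn_session).
The contrapositive of premise 5 (O(¬log_record → ¬adjourn_session)) is O(adjourn_session → log_record), and O(adjourn_session) is already established, so O(log_record).
Premises 3, 4, 9, 10 do not contribute to this derivation.
Hence log_record is obligatory.

Obligatory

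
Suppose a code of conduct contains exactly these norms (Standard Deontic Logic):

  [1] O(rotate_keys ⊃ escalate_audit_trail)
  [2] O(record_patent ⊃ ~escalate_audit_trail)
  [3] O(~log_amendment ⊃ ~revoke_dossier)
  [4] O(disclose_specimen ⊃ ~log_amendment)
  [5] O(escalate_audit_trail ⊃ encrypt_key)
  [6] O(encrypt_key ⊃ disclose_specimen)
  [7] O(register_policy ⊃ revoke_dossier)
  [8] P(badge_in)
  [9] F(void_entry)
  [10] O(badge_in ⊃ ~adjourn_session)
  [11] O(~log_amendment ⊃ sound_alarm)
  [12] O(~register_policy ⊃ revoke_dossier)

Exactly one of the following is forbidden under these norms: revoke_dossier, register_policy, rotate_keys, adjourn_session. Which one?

Premises 12 and 7 are O(~register_policy ⊃ revoke_dossier) and O(register_policy ⊃ revoke_dossier); every ideal world satisfies ~register_policy or register_policy, so in either case revoke_dossier holds — hence O(revoke_dossier).
The contrapositive of premise 3 (O(~log_amendment ⊃ ~revoke_dossier)) is O(revoke_dossier ⊃ log_amendment), and O(revoke_dossier) is already established, so O(log_amendment).
Premise 4, O(disclose_specimen ⊃ ~log_amendment), contraposes to O(log_amendment ⊃ ~disclose_specimen); with O(log_amendment) we get O(~disclose_specimen).
Premise 6, O(encrypt_key ⊃ disclose_specimen), contraposes to O(~disclose_specimen ⊃ ~encrypt_key); with O(~disclose_specimen) we get O(~encrypt_key).
The contrapositive of premise 5 (O(escalate_audit_trail ⊃ encrypt_key)) is O(~encrypt_key ⊃ ~escalate_audit_trail), and O(~encrypt_key) is already established, so O(~escalate_audit_trail).
The contrapositive of premise 1 (O(rotate_keys ⊃ escalate_audit_trail)) is O(~escalate_audit_trail ⊃ ~rotate_keys), and O(~escalate_audit_trail) is already established, so O(~rotate_keys).
So O(~rotate_keys) holds, i.e. rotate_keys is forbidden. None of the other listed options is forbidden under the premises.

rotate_keys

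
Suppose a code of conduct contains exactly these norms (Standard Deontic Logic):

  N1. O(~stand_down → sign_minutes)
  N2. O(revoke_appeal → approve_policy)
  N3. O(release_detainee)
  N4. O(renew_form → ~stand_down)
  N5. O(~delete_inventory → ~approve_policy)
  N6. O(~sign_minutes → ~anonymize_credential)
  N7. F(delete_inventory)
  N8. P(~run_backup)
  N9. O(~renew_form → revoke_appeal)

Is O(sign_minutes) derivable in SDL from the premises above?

Yes

Premise 7 is F(delete_inventory), i.e. O(~delete_inventory).
With premise 5, O(~delete_inventory → ~approve_policy), the K-axiom yields O(~approve_policy).
Premise 2, O(revoke_appeal → approve_policy), contraposes to O(~approve_policy → ~revoke_appeal); with O(~approve_policy) we get O(~revoke_appeal).
Premise 9, O(~renew_form → revoke_appeal), contraposes to O(~revoke_appeal → renew_form); with O(~revoke_appeal) we get O(renew_form).
Premise 4 is O(renew_form → ~stand_down); since O(renew_form), deontic closure gives O(~stand_down).
Applying K to premise 1 (O(~stand_down → sign_minutes)) and O(~stand_down) yields O(sign_minutes).
Premises 3, 6, 8 do not contribute to this derivation.
So O(sign_minutes) follows.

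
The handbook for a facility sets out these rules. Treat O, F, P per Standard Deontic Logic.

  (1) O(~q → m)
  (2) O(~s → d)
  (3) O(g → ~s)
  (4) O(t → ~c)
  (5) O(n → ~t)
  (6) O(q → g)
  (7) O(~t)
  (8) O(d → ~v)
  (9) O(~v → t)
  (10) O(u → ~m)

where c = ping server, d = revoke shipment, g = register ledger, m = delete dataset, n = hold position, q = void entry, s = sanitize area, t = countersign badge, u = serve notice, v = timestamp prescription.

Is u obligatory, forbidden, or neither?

Premise 7 gives O(~t).
The contrapositive of premise 9 (O(~v → t)) is O(~t → v), and O(~t) is already established, so O(v).
Premise 8, O(d → ~v), contraposes to O(v → ~d); with O(v) we get O(~d).
The contrapositive of premise 2 (O(~s → d)) is O(~d → s), and O(~d) is already established, so O(s).
Premise 3, O(g → ~s), contraposes to O(s → ~g); with O(s) we get O(~g).
The contrapositive of premise 6 (O(q → g)) is O(~g → ~q), and O(~g) is already established, so O(~q).
With premise 1, O(~q → m), the K-axiom yields O(m).
The contrapositive of premise 10 (O(u → ~m)) is O(m → ~u), and O(m) is already established, so O(~u).
Premises 4, 5 do not contribute to this derivation.
Thus O(~u), which is F(u): u is forbidden.

Forbidden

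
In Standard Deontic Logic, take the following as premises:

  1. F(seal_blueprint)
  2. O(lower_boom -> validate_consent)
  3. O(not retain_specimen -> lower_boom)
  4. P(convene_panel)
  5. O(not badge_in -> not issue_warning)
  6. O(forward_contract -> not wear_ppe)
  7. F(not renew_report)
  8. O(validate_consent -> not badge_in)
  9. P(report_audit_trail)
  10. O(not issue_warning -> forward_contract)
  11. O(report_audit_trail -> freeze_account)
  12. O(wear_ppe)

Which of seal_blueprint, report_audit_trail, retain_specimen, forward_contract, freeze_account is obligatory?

retain_specimen

Premise 12 states O(wear_ppe) outright.
Premise 6 is O(forward_contract -> not wear_ppe); contrapositively O(wear_ppe -> not forward_contract). Since O(wear_ppe) holds, K gives O(not forward_contract).
Premise 10, O(not issue_warning -> forward_contract), contraposes to O(not forward_contract -> issue_warning); with O(not forward_contract) we get O(issue_warning).
Premise 5, O(not badge_in -> not issue_warning), contraposes to O(issue_warning -> badge_in); with O(issue_warning) we get O(badge_in).
Premise 8, O(validate_consent -> not badge_in), contraposes to O(badge_in -> not validate_consent); with O(badge_in) we get O(not validate_consent).
Premise 2 is O(lower_boom -> validate_consent); contrapositively O(not validate_consent -> not lower_boom). Since O(not validate_consent) holds, K gives O(not lower_boom).
The contrapositive of premise 3 (O(not retain_specimen -> lower_boom)) is O(not lower_boom -> retain_specimen), and O(not lower_boom) is already established, so O(retain_specimen).
So O(retain_specimen) holds — retain_specimen is obligatory. None of the other listed options is made obligatory by any chain of premises.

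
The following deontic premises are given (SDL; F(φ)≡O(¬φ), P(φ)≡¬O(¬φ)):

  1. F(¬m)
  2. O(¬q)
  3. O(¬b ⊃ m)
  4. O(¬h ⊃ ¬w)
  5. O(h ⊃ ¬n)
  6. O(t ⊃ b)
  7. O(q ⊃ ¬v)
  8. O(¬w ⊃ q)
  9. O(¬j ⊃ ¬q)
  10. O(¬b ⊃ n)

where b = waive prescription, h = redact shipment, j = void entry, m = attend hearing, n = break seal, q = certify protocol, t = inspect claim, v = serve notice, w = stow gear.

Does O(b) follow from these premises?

Yes

Premise 2 states O(¬q) outright.
Premise 8, O(¬w ⊃ q), contraposes to O(¬q ⊃ w); with O(¬q) we get O(w).
The contrapositive of premise 4 (O(¬h ⊃ ¬w)) is O(w ⊃ h), and O(w) is already established, so O(h).
With premise 5, O(h ⊃ ¬n), the K-axiom yields O(¬n).
Premise 10 is O(¬b ⊃ n); contrapositively O(¬n ⊃ b). Since O(¬n) holds, K gives O(b).
Premises 1, 3, 6, 7, 9 do not contribute to this derivation.
So O(b) follows.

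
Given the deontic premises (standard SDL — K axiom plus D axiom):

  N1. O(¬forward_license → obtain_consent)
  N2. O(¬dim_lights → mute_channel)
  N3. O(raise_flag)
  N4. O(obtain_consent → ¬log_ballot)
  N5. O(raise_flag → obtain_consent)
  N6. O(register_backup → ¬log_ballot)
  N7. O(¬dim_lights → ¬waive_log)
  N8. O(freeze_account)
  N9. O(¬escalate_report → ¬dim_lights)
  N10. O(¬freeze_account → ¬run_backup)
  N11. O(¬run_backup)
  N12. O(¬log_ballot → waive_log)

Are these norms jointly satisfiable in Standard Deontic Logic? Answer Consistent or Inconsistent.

Consistent

Premise 10 is O(¬freeze_account → ¬run_backup); even if O(¬run_backup) held, inferring O(¬freeze_account) would be affirming the consequent — invalid.
So O(¬freeze_account) is not derivable, and the apparent clash with O(freeze_account) does not arise.
A world satisfying every obligation exists (e.g. dim_lights=true, escalate_report=true, forward_license=false, freeze_account=true, log_ballot=false, mute_channel=false, obtain_consent=true, raise_flag=true, register_backup=false, run_backup=false, waive_log=true); no atom is both obligatory and forbidden, so the set is consistent.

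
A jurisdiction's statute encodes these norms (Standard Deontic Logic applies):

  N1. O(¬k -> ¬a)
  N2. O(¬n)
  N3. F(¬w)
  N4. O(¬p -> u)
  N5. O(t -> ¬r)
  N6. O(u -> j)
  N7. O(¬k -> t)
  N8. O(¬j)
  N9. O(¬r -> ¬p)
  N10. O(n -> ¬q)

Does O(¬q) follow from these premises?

Premise 10 is O(n -> ¬q), but O(n) is not derivable from the premises, so it does not yield O(¬q).
No other premise forces O(¬q). An ideal world satisfying every premise can still have ¬q false, so O(¬q) is not derivable.

No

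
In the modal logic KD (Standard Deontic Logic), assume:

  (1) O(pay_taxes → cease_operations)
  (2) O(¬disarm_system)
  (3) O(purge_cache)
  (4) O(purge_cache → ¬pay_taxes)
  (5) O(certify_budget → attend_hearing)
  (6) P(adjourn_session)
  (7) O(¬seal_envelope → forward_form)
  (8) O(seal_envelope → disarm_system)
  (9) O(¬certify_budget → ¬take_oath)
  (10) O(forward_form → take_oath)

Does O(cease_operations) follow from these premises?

Premise 1 is O(pay_taxes → cease_operations), but O(pay_taxes) is not derivable from the premises, so it does not yield O(cease_operations).
No other premise forces O(cease_operations). An ideal world satisfying every premise can still have cease_operations false, so O(cease_operations) is not derivable.

No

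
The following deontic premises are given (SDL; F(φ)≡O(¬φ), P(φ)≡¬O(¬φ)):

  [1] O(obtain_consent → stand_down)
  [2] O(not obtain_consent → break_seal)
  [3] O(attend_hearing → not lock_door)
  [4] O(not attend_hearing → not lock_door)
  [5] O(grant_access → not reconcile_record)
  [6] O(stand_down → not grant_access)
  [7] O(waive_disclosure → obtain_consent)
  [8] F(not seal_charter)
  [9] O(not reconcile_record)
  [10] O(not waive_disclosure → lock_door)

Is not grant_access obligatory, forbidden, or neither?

Obligatory

Premises 3 and 4 cover both cases: O(attend_hearing → not lock_door) and O(not attend_hearing → not lock_door). Since attend_hearing ∨ not attend_hearing is a tautology, O(not lock_door) follows.
Premise 10 is O(not waive_disclosure → lock_door); contrapositively O(not lock_door → waive_disclosure). Since O(not lock_door) holds, K gives O(waive_disclosure).
Premise 7 is O(waive_disclosure → obtain_consent); since O(waive_disclosure), deontic closure gives O(obtain_consent).
Premise 1 is O(obtain_consent → stand_down); since O(obtain_consent), deontic closure gives O(stand_down).
With premise 6, O(stand_down → not grant_access), the K-axiom yields O(not grant_access).
Premises 2, 5, 8, 9 do not contribute to this derivation.
Hence not grant_access is obligatory.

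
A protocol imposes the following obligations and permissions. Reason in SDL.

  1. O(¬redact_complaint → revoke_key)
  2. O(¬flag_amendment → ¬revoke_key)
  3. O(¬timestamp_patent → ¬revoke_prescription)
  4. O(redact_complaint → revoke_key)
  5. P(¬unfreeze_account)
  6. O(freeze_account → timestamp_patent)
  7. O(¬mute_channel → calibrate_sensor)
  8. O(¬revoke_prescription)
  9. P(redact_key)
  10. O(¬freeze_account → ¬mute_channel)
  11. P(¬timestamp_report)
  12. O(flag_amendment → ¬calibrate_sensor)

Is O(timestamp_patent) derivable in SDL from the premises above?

By case analysis on redact_complaint: premise 4 gives O(redact_complaint → revoke_key) and premise 1 gives O(¬redact_complaint → revoke_key), so O(revoke_key) either way.
Premise 2, O(¬flag_amendment → ¬revoke_key), contraposes to O(revoke_key → flag_amendment); with O(revoke_key) we get O(flag_amendment).
Applying K to premise 12 (O(flag_amendment → ¬calibrate_sensor)) and O(flag_amendment) yields O(¬calibrate_sensor).
Premise 7 is O(¬mute_channel → calibrate_sensor); contrapositively O(¬calibrate_sensor → mute_channel). Since O(¬calibrate_sensor) holds, K gives O(mute_channel).
Premise 10, O(¬freeze_account → ¬mute_channel), contraposes to O(mute_channel → freeze_account); with O(mute_channel) we get O(freeze_account).
Applying K to premise 6 (O(freeze_account → timestamp_patent)) and O(freeze_account) yields O(timestamp_patent).
Premises 3, 5, 8, 9, 11 do not contribute to this derivation.
So O(timestamp_patent) follows.

Yes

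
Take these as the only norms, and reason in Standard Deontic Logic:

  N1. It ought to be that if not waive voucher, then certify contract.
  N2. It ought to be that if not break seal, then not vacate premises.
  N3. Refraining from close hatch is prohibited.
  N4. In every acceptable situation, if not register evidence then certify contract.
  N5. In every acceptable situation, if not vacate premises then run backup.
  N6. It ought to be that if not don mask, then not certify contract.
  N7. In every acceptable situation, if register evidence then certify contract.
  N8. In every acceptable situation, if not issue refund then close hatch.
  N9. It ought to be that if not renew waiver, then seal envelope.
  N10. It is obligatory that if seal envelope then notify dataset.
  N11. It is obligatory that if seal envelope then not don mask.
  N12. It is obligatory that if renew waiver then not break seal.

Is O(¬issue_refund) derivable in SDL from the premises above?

No

Premise 8 is O(¬issue_refund → close_hatch); even if O(close_hatch) held, inferring O(¬issue_refund) would be affirming the consequent — invalid.
No other premise forces O(¬issue_refund). An ideal world satisfying every premise can still have ¬issue_refund false, so O(¬issue_refund) is not derivable.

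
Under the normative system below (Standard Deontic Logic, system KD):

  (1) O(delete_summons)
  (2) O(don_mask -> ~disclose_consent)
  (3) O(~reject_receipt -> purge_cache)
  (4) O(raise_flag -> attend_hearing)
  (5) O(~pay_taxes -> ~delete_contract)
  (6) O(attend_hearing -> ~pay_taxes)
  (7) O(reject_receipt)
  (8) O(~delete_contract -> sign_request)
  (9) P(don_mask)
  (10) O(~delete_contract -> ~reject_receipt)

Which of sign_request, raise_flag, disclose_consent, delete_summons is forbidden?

raise_flag

Premise 7 states O(reject_receipt) outright.
Premise 10, O(~delete_contract -> ~reject_receipt), contraposes to O(reject_receipt -> delete_contract); with O(reject_receipt) we get O(delete_contract).
Premise 5, O(~pay_taxes -> ~delete_contract), contraposes to O(delete_contract -> pay_taxes); with O(delete_contract) we get O(pay_taxes).
Premise 6, O(attend_hearing -> ~pay_taxes), contraposes to O(pay_taxes -> ~attend_hearing); with O(pay_taxes) we get O(~attend_hearing).
Premise 4, O(raise_flag -> attend_hearing), contraposes to O(~attend_hearing -> ~raise_flag); with O(~attend_hearing) we get O(~raise_flag).
So O(~raise_flag) holds, i.e. raise_flag is forbidden. None of the other listed options is forbidden under the premises.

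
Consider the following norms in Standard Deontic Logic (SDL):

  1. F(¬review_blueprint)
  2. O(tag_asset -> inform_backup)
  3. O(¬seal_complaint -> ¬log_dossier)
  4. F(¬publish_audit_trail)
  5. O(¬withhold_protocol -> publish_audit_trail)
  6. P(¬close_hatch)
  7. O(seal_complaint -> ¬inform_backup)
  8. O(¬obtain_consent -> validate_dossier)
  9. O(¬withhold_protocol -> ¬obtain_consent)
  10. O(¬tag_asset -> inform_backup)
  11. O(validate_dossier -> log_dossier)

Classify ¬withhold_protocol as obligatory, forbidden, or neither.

By case analysis on ¬tag_asset: premise 10 gives O(¬tag_asset -> inform_backup) and premise 2 gives O(tag_asset -> inform_backup), so O(inform_backup) either way.
Premise 7, O(seal_complaint -> ¬inform_backup), contraposes to O(inform_backup -> ¬seal_complaint); with O(inform_backup) we get O(¬seal_complaint).
With premise 3, O(¬seal_complaint -> ¬log_dossier), the K-axiom yields O(¬log_dossier).
The contrapositive of premise 11 (O(validate_dossier -> log_dossier)) is O(¬log_dossier -> ¬validate_dossier), and O(¬log_dossier) is already established, so O(¬validate_dossier).
The contrapositive of premise 8 (O(¬obtain_consent -> validate_dossier)) is O(¬validate_dossier -> obtain_consent), and O(¬validate_dossier) is already established, so O(obtain_consent).
Premise 9 is O(¬withhold_protocol -> ¬obtain_consent); contrapositively O(obtain_consent -> withhold_protocol). Since O(obtain_consent) holds, K gives O(withhold_protocol).
Premises 1, 4, 5, 6 do not contribute to this derivation.
Thus O(withhold_protocol), which is F(¬withhold_protocol): ¬withhold_protocol is forbidden.

Forbidden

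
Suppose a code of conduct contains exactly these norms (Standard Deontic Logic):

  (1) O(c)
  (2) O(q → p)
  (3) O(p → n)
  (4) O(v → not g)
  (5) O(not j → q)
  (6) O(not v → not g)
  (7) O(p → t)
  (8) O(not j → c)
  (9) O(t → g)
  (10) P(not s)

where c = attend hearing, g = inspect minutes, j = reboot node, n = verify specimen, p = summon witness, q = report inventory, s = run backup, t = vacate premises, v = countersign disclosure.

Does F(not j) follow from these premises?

Yes

Premises 4 and 6 are O(v → not g) and O(not v → not g); every ideal world satisfies v or not v, so in either case not g holds — hence O(not g).
The contrapositive of premise 9 (O(t → g)) is O(not g → not t), and O(not g) is already established, so O(not t).
Premise 7, O(p → t), contraposes to O(not t → not p); with O(not t) we get O(not p).
The contrapositive of premise 2 (O(q → p)) is O(not p → not q), and O(not p) is already established, so O(not q).
The contrapositive of premise 5 (O(not j → q)) is O(not q → j), and O(not q) is already established, so O(j).
Premises 1, 3, 8, 10 do not contribute to this derivation.
So O(j) holds, i.e. F(not j). The claim follows.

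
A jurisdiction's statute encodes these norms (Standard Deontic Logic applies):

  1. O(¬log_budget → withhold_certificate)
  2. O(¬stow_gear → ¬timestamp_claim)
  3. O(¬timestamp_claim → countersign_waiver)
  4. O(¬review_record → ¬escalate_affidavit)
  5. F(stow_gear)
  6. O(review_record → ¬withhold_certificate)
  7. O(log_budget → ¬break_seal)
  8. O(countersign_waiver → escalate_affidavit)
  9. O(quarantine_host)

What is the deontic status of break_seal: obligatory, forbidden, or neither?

Premise 5, F(stow_gear), is equivalent to O(¬stow_gear).
With premise 2, O(¬stow_gear → ¬timestamp_claim), the K-axiom yields O(¬timestamp_claim).
Premise 3 is O(¬timestamp_claim → countersign_waiver); since O(¬timestamp_claim), deontic closure gives O(countersign_waiver).
From O(countersign_waiver) and premise 8, O(countersign_waiver → escalate_affidavit), we obtain O(escalate_affidavit).
The contrapositive of premise 4 (O(¬review_record → ¬escalate_affidavit)) is O(escalate_affidavit → review_record), and O(escalate_affidavit) is already established, so O(review_record).
With premise 6, O(review_record → ¬withhold_certificate), the K-axiom yields O(¬withhold_certificate).
Premise 1, O(¬log_budget → withhold_certificate), contraposes to O(¬withhold_certificate → log_budget); with O(¬withhold_certificate) we get O(log_budget).
Premise 7 is O(log_budget → ¬break_seal); since O(log_budget), deontic closure gives O(¬break_seal).
Premise 9 does not contribute to this derivation.
Thus O(¬break_seal), which is F(break_seal): break_seal is forbidden.

Forbidden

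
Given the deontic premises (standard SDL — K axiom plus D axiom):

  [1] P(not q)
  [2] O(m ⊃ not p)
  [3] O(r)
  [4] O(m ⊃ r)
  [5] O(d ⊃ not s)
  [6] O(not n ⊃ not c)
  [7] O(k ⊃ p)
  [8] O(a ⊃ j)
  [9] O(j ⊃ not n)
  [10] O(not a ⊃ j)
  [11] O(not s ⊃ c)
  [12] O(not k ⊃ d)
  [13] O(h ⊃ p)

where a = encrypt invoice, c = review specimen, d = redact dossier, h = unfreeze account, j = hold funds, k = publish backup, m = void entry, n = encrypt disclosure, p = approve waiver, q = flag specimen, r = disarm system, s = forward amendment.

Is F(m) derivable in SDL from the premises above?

Premises 8 and 10 cover both cases: O(a ⊃ j) and O(not a ⊃ j). Since a ∨ not a is a tautology, O(j) follows.
Applying K to premise 9 (O(j ⊃ not n)) and O(j) yields O(not n).
With premise 6, O(not n ⊃ not c), the K-axiom yields O(not c).
The contrapositive of premise 11 (O(not s ⊃ c)) is O(not c ⊃ s), and O(not c) is already established, so O(s).
The contrapositive of premise 5 (O(d ⊃ not s)) is O(s ⊃ not d), and O(s) is already established, so O(not d).
The contrapositive of premise 12 (O(not k ⊃ d)) is O(not d ⊃ k), and O(not d) is already established, so O(k).
Premise 7 is O(k ⊃ p); since O(k), deontic closure gives O(p).
Premise 2 is O(m ⊃ not p); contrapositively O(p ⊃ not m). Since O(p) holds, K gives O(not m).
Premises 1, 3, 4, 13 do not contribute to this derivation.
So O(not m) holds, i.e. F(m). The claim follows.

Yes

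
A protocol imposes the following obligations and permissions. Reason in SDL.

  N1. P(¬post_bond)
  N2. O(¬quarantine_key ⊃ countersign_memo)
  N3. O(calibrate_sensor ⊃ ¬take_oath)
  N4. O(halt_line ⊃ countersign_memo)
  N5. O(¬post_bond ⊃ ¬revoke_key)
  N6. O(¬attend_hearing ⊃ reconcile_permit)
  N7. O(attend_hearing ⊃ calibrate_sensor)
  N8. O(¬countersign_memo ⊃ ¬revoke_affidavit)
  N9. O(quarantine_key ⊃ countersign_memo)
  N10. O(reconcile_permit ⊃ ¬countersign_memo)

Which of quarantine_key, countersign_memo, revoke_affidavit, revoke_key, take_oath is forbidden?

take_oath

Premises 2 and 9 cover both cases: O(¬quarantine_key ⊃ countersign_memo) and O(quarantine_key ⊃ countersign_memo). Since ¬quarantine_key ∨ quarantine_key is a tautology, O(countersign_memo) follows.
The contrapositive of premise 10 (O(reconcile_permit ⊃ ¬countersign_memo)) is O(countersign_memo ⊃ ¬reconcile_permit), and O(countersign_memo) is already established, so O(¬reconcile_permit).
Premise 6, O(¬attend_hearing ⊃ reconcile_permit), contraposes to O(¬reconcile_permit ⊃ attend_hearing); with O(¬reconcile_permit) we get O(attend_hearing).
From O(attend_hearing) and premise 7, O(attend_hearing ⊃ calibrate_sensor), we obtain O(calibrate_sensor).
With premise 3, O(calibrate_sensor ⊃ ¬take_oath), the K-axiom yields O(¬take_oath).
So O(¬take_oath) holds, i.e. take_oath is forbidden. None of the other listed options is forbidden under the premises.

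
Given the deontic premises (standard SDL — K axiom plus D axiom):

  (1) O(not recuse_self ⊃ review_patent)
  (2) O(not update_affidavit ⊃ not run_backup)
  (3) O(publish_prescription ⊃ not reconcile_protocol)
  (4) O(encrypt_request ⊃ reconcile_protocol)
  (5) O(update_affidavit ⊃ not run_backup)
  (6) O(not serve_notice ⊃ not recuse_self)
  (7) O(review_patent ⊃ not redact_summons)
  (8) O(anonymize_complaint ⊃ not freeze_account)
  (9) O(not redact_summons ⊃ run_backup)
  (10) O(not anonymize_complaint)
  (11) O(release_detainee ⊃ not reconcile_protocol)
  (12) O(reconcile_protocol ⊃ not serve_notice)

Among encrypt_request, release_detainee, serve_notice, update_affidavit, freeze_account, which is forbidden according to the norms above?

Premises 5 and 2 cover both cases: O(update_affidavit ⊃ not run_backup) and O(not update_affidavit ⊃ not run_backup). Since update_affidavit ∨ not update_affidavit is a tautology, O(not run_backup) follows.
Premise 9, O(not redact_summons ⊃ run_backup), contraposes to O(not run_backup ⊃ redact_summons); with O(not run_backup) we get O(redact_summons).
Premise 7, O(review_patent ⊃ not redact_summons), contraposes to O(redact_summons ⊃ not review_patent); with O(redact_summons) we get O(not review_patent).
The contrapositive of premise 1 (O(not recuse_self ⊃ review_patent)) is O(not review_patent ⊃ recuse_self), and O(not review_patent) is already established, so O(recuse_self).
Premise 6, O(not serve_notice ⊃ not recuse_self), contraposes to O(recuse_self ⊃ serve_notice); with O(recuse_self) we get O(serve_notice).
Premise 12 is O(reconcile_protocol ⊃ not serve_notice); contrapositively O(serve_notice ⊃ not reconcile_protocol). Since O(serve_notice) holds, K gives O(not reconcile_protocol).
The contrapositive of premise 4 (O(encrypt_request ⊃ reconcile_protocol)) is O(not reconcile_protocol ⊃ not encrypt_request), and O(not reconcile_protocol) is already established, so O(not encrypt_request).
So O(not encrypt_request) holds, i.e. encrypt_request is forbidden. None of the other listed options is forbidden under the premises.

encrypt_request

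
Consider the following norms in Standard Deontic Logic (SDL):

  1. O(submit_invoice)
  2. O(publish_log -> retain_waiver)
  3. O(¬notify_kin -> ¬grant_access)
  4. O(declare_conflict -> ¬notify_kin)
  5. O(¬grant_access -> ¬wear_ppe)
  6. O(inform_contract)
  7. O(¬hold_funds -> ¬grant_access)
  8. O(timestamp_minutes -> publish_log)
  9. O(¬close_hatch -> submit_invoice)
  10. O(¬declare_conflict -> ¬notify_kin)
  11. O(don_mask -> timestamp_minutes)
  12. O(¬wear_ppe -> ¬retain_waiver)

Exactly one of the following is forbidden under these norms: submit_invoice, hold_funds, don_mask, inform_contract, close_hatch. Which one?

By case analysis on declare_conflict: premise 4 gives O(declare_conflict -> ¬notify_kin) and premise 10 gives O(¬declare_conflict -> ¬notify_kin), so O(¬notify_kin) either way.
From O(¬notify_kin) and premise 3, O(¬notify_kin -> ¬grant_access), we obtain O(¬grant_access).
From O(¬grant_access) and premise 5, O(¬grant_access -> ¬wear_ppe), we obtain O(¬wear_ppe).
Applying K to premise 12 (O(¬wear_ppe -> ¬retain_waiver)) and O(¬wear_ppe) yields O(¬retain_waiver).
Premise 2, O(publish_log -> retain_waiver), contraposes to O(¬retain_waiver -> ¬publish_log); with O(¬retain_waiver) we get O(¬publish_log).
The contrapositive of premise 8 (O(timestamp_minutes -> publish_log)) is O(¬publish_log -> ¬timestamp_minutes), and O(¬publish_log) is already established, so O(¬timestamp_minutes).
Premise 11 is O(don_mask -> timestamp_minutes); contrapositively O(¬timestamp_minutes -> ¬don_mask). Since O(¬timestamp_minutes) holds, K gives O(¬don_mask).
So O(¬don_mask) holds, i.e. don_mask is forbidden. None of the other listed options is forbidden under the premises.

don_mask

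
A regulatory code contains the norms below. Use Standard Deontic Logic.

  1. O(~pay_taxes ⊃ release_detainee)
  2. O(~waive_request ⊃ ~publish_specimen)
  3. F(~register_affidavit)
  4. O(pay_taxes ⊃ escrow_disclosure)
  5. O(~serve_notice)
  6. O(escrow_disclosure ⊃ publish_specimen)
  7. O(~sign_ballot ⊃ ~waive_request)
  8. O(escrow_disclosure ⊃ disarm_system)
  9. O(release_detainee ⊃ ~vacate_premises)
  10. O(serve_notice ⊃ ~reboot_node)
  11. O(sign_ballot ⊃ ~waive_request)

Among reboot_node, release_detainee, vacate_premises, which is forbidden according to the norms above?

Premises 7 and 11 are O(~sign_ballot ⊃ ~waive_request) and O(sign_ballot ⊃ ~waive_request); every ideal world satisfies ~sign_ballot or sign_ballot, so in either case ~waive_request holds — hence O(~waive_request).
Applying K to premise 2 (O(~waive_request ⊃ ~publish_specimen)) and O(~waive_request) yields O(~publish_specimen).
Premise 6, O(escrow_disclosure ⊃ publish_specimen), contraposes to O(~publish_specimen ⊃ ~escrow_disclosure); with O(~publish_specimen) we get O(~escrow_disclosure).
Premise 4, O(pay_taxes ⊃ escrow_disclosure), contraposes to O(~escrow_disclosure ⊃ ~pay_taxes); with O(~escrow_disclosure) we get O(~pay_taxes).
Applying K to premise 1 (O(~pay_taxes ⊃ release_detainee)) and O(~pay_taxes) yields O(release_detainee).
Applying K to premise 9 (O(release_detainee ⊃ ~vacate_premises)) and O(release_detainee) yields O(~vacate_premises).
So O(~vacate_premises) holds, i.e. vacate_premises is forbidden. None of the other listed options is forbidden under the premises.

vacate_premises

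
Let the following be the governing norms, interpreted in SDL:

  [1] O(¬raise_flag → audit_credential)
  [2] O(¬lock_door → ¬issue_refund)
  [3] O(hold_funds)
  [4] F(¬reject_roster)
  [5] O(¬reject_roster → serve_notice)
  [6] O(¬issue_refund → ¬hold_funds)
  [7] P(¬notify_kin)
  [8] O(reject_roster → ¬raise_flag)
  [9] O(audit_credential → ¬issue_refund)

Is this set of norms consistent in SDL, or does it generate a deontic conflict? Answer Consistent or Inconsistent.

Inconsistent

F(¬reject_roster) at premise 4 means O(reject_roster).
From O(reject_roster) and premise 8, O(reject_roster → ¬raise_flag), we obtain O(¬raise_flag).
Applying K to premise 1 (O(¬raise_flag → audit_credential)) and O(¬raise_flag) yields O(audit_credential).
From O(audit_credential) and premise 9, O(audit_credential → ¬issue_refund), we obtain O(¬issue_refund).
From O(¬issue_refund) and premise 6, O(¬issue_refund → ¬hold_funds), we obtain O(¬hold_funds).
But premise 3 directly asserts O(hold_funds).
We now have both O(¬hold_funds) and O(hold_funds) — hold_funds is simultaneously obligatory and forbidden, violating the D-axiom.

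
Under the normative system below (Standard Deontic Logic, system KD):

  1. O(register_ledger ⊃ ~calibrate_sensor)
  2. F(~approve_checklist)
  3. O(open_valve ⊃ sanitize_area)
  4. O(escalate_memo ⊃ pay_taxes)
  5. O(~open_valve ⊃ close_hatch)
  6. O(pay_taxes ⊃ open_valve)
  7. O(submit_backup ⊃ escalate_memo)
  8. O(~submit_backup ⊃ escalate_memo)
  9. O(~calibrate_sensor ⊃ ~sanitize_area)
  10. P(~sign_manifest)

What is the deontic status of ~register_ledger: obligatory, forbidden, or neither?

Premises 8 and 7 are O(~submit_backup ⊃ escalate_memo) and O(submit_backup ⊃ escalate_memo); every ideal world satisfies ~submit_backup or submit_backup, so in either case escalate_memo holds — hence O(escalate_memo).
Applying K to premise 4 (O(escalate_memo ⊃ pay_taxes)) and O(escalate_memo) yields O(pay_taxes).
Applying K to premise 6 (O(pay_taxes ⊃ open_valve)) and O(pay_taxes) yields O(open_valve).
Premise 3 is O(open_valve ⊃ sanitize_area); since O(open_valve), deontic closure gives O(sanitize_area).
The contrapositive of premise 9 (O(~calibrate_sensor ⊃ ~sanitize_area)) is O(sanitize_area ⊃ calibrate_sensor), and O(sanitize_area) is already established, so O(calibrate_sensor).
Premise 1 is O(register_ledger ⊃ ~calibrate_sensor); contrapositively O(calibrate_sensor ⊃ ~register_ledger). Since O(calibrate_sensor) holds, K gives O(~register_ledger).
Premises 2, 5, 10 do not contribute to this derivation.
Hence ~register_ledger is obligatory.

Obligatory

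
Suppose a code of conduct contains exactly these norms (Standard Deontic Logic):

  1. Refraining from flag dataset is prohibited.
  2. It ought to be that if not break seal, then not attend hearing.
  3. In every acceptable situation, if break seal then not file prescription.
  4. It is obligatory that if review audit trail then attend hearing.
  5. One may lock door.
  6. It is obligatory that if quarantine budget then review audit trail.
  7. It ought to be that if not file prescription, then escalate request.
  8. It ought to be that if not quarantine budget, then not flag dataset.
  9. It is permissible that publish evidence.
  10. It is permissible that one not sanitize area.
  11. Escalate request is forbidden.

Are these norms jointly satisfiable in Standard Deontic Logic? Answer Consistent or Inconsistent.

Inconsistent

F(¬flag_dataset) at premise 1 means O(flag_dataset).
Premise 8 is O(¬quarantine_budget → ¬flag_dataset); contrapositively O(flag_dataset → quarantine_budget). Since O(flag_dataset) holds, K gives O(quarantine_budget).
With premise 6, O(quarantine_budget → review_audit_trail), the K-axiom yields O(review_audit_trail).
With premise 4, O(review_audit_trail → attend_hearing), the K-axiom yields O(attend_hearing).
Premise 2, O(¬break_seal → ¬attend_hearing), contraposes to O(attend_hearing → break_seal); with O(attend_hearing) we get O(break_seal).
From O(break_seal) and premise 3, O(break_seal → ¬file_prescription), we obtain O(¬file_prescription).
From O(¬file_prescription) and premise 7, O(¬file_prescription → escalate_request), we obtain O(escalate_request).
However, F(escalate_request) at premise 11 amounts to O(¬escalate_request).
We now have both O(escalate_request) and O(¬escalate_request) — escalate_request is simultaneously obligatory and forbidden, violating the D-axiom.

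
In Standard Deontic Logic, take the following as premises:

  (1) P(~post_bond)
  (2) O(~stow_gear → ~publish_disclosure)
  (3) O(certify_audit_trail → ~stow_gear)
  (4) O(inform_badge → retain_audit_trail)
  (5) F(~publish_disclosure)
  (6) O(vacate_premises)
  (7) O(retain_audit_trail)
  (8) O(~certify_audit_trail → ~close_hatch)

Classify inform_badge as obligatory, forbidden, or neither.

Premise 4 is O(inform_badge → retain_audit_trail); even if O(retain_audit_trail) held, inferring O(inform_badge) would be affirming the consequent — invalid.
No premise or chain of K-axiom applications forces O(inform_badge), and none forces O(~inform_badge). So inform_badge is neither obligatory nor forbidden under these norms.

Neither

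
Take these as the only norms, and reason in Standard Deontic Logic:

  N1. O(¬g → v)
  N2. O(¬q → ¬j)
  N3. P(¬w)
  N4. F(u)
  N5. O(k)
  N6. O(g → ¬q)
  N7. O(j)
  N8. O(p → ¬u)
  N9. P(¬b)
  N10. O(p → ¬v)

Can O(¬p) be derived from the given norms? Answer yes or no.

Premise 7 gives O(j).
Premise 2 is O(¬q → ¬j); contrapositively O(j → q). Since O(j) holds, K gives O(q).
Premise 6, O(g → ¬q), contraposes to O(q → ¬g); with O(q) we get O(¬g).
From O(¬g) and premise 1, O(¬g → v), we obtain O(v).
Premise 10, O(p → ¬v), contraposes to O(v → ¬p); with O(v) we get O(¬p).
Premises 3, 4, 5, 8, 9 do not contribute to this derivation.
So O(¬p) follows.

Yes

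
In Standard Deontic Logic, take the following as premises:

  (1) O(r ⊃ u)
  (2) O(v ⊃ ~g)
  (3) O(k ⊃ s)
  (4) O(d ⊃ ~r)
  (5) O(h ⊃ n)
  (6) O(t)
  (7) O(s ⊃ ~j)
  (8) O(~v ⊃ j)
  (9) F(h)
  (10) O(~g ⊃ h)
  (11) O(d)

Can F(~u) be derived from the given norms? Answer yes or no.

No

Premise 1 is O(r ⊃ u), but O(r) is not derivable from the premises, so it does not yield O(u).
No other premise forces O(u). An ideal world satisfying every premise can still have ~u true, so F(~u) is not derivable.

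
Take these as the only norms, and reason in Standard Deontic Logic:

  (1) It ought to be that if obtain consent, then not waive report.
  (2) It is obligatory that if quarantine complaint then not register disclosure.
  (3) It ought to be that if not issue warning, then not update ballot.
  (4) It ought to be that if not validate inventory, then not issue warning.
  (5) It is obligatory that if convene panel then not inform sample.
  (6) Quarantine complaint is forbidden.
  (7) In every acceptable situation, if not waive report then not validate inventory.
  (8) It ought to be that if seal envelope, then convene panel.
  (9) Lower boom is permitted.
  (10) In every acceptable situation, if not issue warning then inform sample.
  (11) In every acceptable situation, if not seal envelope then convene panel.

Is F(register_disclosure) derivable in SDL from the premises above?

Premise 2 is O(quarantine_complaint → ¬register_disclosure), but O(quarantine_complaint) is not derivable from the premises, so it does not yield O(¬register_disclosure).
No other premise forces O(¬register_disclosure). An ideal world satisfying every premise can still have register_disclosure true, so F(register_disclosure) is not derivable.

No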